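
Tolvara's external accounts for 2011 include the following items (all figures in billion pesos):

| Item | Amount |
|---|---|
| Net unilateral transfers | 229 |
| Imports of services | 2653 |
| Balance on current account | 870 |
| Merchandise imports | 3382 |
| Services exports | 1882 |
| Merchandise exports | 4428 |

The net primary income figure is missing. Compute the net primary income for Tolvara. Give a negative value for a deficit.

366

Current account = goods balance + services balance + net primary income + net secondary income
Sum of the known components = 504
Net primary income = CA - (known components) = 870 - 504 = 366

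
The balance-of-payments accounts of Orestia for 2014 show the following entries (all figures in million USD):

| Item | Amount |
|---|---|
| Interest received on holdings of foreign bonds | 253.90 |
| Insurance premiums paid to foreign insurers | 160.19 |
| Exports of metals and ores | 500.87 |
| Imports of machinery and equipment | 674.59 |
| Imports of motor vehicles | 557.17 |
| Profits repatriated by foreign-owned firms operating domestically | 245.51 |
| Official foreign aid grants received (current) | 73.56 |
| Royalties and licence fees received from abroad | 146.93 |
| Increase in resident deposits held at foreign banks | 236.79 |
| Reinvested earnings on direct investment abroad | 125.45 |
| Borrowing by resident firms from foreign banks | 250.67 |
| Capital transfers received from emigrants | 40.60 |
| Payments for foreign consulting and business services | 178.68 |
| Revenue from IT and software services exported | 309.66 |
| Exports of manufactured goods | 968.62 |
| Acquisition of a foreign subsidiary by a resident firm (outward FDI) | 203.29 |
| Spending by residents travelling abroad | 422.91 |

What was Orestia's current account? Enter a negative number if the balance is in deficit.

139.94

Goods: 500.87 + 968.62 - 674.59 - 557.17 = 237.73
Services: 146.93 - 178.68 + 309.66 - 422.91 - 160.19 = -305.19
Primary income: -245.51 + 125.45 + 253.90 = 133.84
Secondary income: 73.56
Current account = 237.73 + (-305.19) + 133.84 + 73.56 = 139.94
(Excluded from the current account — financial account: increase in resident deposits held at foreign banks 236.79, borrowing by resident firms from foreign banks 250.67, acquisition of a foreign subsidiary by a resident firm (outward FDI) 203.29; capital account: capital transfers received from emigrants 40.60.)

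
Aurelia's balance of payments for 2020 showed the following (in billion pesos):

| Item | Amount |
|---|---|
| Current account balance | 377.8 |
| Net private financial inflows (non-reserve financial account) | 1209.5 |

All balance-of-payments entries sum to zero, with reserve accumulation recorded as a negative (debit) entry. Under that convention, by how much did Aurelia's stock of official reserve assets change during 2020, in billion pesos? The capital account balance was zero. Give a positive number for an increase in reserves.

1587.3

Official reserve transactions balance = -(377.8 + 1209.5) = -1587.3
An accumulation of reserves is recorded as a debit (negative entry), so the change in the stock of reserves is the negative of that balance.
Change in official reserves = -(-1587.3) = 1587.3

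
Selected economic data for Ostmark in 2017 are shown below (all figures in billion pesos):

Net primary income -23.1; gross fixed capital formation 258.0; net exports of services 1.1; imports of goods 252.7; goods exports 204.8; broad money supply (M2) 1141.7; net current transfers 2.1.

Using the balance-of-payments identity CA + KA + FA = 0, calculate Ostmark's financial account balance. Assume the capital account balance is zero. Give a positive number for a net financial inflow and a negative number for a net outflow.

67.8

Goods balance = 204.8 - 252.7 = -47.9
Services balance = 1.1
Trade balance (goods + services) = -47.9 + 1.1 = -46.8
Net primary income = -23.1
Net secondary income = 2.1
Current account = -46.8 + (-23.1) + 2.1 = -67.8
Financial account = -(-67.8) = 67.8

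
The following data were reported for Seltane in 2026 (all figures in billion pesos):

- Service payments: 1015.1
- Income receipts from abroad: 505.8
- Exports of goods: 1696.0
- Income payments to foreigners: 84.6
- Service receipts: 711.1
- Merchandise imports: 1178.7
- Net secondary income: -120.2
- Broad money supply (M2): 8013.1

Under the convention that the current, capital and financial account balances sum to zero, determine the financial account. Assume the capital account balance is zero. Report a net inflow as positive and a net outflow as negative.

-514.3

Goods balance = 1696.0 - 1178.7 = 517.3
Services balance = 711.1 - 1015.1 = -304.0
Trade balance (goods + services) = 517.3 + (-304.0) = 213.3
Net primary income = 505.8 - 84.6 = 421.2
Net secondary income = -120.2
Current account = 213.3 + 421.2 + (-120.2) = 514.3
Financial account = -(514.3) = -514.3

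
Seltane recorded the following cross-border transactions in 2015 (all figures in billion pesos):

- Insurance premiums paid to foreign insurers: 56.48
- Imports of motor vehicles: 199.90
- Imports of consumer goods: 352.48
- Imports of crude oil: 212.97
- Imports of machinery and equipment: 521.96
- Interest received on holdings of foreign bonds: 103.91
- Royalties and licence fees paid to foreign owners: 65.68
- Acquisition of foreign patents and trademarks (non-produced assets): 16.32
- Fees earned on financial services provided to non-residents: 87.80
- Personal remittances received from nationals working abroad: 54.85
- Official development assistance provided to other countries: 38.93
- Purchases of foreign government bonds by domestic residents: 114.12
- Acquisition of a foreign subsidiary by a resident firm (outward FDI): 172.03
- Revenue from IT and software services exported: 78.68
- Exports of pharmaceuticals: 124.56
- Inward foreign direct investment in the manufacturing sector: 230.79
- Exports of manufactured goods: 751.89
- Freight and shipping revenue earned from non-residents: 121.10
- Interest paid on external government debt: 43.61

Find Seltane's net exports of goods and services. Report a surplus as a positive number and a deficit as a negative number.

Goods: -212.97 - 199.90 + 751.89 - 521.96 + 124.56 - 352.48 = -410.86
Services: 87.80 - 65.68 + 121.10 - 56.48 + 78.68 = 165.42
Trade balance = -410.86 + 165.42 = -245.44
(Excluded from the trade balance — primary income: interest received on holdings of foreign bonds 103.91, interest paid on external government debt 43.61; capital account: acquisition of foreign patents and trademarks (non-produced assets) 16.32; secondary income: personal remittances received from nationals working abroad 54.85, official development assistance provided to other countries 38.93; financial account: purchases of foreign government bonds by domestic residents 114.12, acquisition of a foreign subsidiary by a resident firm (outward FDI) 172.03, inward foreign direct investment in the manufacturing sector 230.79.)

-245.44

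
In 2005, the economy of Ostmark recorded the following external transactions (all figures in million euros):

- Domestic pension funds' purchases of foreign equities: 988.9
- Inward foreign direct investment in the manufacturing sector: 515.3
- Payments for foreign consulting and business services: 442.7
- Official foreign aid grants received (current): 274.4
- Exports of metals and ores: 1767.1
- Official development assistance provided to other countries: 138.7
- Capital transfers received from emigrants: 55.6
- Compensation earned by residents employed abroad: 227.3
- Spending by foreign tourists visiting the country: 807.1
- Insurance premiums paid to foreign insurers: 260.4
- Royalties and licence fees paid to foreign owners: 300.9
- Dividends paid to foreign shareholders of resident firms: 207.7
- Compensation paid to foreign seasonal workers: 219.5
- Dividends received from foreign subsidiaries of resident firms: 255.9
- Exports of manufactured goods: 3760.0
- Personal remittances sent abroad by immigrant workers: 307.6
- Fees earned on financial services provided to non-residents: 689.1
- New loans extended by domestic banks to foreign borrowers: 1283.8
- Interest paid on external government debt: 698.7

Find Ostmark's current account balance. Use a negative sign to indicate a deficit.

Goods: 3760.0 + 1767.1 = 5527.1
Services: 807.1 + 689.1 - 442.7 - 260.4 - 300.9 = 492.2
Primary income: -219.5 - 698.7 - 207.7 + 255.9 + 227.3 = -642.7
Secondary income: -138.7 + 274.4 - 307.6 = -171.9
Current account = 5527.1 + 492.2 + (-642.7) + (-171.9) = 5204.7
(Excluded from the current account — financial account: domestic pension funds' purchases of foreign equities 988.9, inward foreign direct investment in the manufacturing sector 515.3, new loans extended by domestic banks to foreign borrowers 1283.8; capital account: capital transfers received from emigrants 55.6.)

5204.7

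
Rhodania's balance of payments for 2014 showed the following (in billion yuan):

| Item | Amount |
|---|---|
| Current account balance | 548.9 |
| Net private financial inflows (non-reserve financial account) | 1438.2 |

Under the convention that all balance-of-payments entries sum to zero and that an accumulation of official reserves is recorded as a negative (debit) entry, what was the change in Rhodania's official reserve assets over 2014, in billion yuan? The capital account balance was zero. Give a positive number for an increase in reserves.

1987.1

Official reserve transactions balance = -(548.9 + 1438.2) = -1987.1
An accumulation of reserves is recorded as a debit (negative entry), so the change in the stock of reserves is the negative of that balance.
Change in official reserves = -(-1987.1) = 1987.1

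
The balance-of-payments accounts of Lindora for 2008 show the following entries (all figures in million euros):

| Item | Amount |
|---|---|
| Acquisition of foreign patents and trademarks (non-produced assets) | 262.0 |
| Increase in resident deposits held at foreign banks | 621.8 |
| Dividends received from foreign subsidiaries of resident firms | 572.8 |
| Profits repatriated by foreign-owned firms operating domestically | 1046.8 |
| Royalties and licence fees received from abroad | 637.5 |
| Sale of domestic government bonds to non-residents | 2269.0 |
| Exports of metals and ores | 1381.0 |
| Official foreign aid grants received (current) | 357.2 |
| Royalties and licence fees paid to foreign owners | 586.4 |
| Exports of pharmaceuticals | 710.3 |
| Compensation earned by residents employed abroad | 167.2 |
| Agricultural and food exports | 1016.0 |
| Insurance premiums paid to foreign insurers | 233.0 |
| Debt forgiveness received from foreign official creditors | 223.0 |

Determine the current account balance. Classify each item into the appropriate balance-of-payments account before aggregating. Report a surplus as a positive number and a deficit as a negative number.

Goods: 710.3 + 1016.0 + 1381.0 = 3107.3
Services: -586.4 - 233.0 + 637.5 = -181.9
Primary income: 167.2 + 572.8 - 1046.8 = -306.8
Secondary income: 357.2
Current account = 3107.3 + (-181.9) + (-306.8) + 357.2 = 2975.8
(Excluded from the current account — capital account: acquisition of foreign patents and trademarks (non-produced assets) 262.0, debt forgiveness received from foreign official creditors 223.0; financial account: increase in resident deposits held at foreign banks 621.8, sale of domestic government bonds to non-residents 2269.0.)

2975.8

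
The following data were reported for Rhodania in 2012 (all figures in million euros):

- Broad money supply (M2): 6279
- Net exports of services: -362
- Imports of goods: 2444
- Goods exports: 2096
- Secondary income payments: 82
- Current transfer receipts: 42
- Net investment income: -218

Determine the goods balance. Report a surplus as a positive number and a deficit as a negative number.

Goods balance = 2096 - 2444 = -348

-348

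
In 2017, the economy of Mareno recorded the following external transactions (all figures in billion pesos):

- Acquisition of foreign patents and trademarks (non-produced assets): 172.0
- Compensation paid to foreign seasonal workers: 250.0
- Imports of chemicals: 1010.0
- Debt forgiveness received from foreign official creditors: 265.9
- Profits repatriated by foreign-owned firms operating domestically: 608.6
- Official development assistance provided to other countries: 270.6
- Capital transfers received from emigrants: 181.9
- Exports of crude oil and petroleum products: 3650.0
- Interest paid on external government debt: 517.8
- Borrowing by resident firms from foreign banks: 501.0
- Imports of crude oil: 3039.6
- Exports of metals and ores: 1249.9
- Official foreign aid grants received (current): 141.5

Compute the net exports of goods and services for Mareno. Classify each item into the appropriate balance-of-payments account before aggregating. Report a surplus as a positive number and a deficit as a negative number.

850.3

Goods: -1010.0 - 3039.6 + 1249.9 + 3650.0 = 850.3
Trade balance = 850.3 + 0.0 = 850.3
(Excluded from the trade balance — capital account: acquisition of foreign patents and trademarks (non-produced assets) 172.0, debt forgiveness received from foreign official creditors 265.9, capital transfers received from emigrants 181.9; primary income: compensation paid to foreign seasonal workers 250.0, profits repatriated by foreign-owned firms operating domestically 608.6, interest paid on external government debt 517.8; secondary income: official development assistance provided to other countries 270.6, official foreign aid grants received (current) 141.5; financial account: borrowing by resident firms from foreign banks 501.0.)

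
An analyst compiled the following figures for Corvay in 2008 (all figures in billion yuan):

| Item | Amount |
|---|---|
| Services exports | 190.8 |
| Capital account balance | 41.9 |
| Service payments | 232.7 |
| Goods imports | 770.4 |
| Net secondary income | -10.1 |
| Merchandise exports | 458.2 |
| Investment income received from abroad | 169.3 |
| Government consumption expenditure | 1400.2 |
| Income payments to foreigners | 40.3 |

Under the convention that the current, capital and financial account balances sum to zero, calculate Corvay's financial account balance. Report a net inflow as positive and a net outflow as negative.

193.3

Goods balance = 458.2 - 770.4 = -312.2
Services balance = 190.8 - 232.7 = -41.9
Trade balance (goods + services) = -312.2 + (-41.9) = -354.1
Net primary income = 169.3 - 40.3 = 129.0
Net secondary income = -10.1
Current account = -354.1 + 129.0 + (-10.1) = -235.2
Financial account = -(-235.2 + 41.9) = 193.3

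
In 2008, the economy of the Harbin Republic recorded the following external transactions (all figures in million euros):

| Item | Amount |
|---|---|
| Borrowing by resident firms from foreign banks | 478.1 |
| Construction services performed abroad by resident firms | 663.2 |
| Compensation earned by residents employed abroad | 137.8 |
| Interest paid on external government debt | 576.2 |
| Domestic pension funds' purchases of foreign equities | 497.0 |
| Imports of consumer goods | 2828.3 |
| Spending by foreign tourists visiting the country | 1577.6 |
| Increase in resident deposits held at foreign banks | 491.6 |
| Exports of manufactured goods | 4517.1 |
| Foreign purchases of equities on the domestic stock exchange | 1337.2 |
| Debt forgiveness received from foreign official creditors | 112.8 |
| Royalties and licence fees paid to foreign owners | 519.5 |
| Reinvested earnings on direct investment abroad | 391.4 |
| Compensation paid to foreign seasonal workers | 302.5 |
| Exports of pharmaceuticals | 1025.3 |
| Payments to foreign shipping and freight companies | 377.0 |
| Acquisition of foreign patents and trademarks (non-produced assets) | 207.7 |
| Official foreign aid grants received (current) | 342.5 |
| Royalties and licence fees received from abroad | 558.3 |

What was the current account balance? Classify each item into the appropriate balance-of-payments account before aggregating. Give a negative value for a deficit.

Goods: -2828.3 + 1025.3 + 4517.1 = 2714.1
Services: 663.2 - 519.5 - 377.0 + 558.3 + 1577.6 = 1902.6
Primary income: 391.4 - 576.2 + 137.8 - 302.5 = -349.5
Secondary income: 342.5
Current account = 2714.1 + 1902.6 + (-349.5) + 342.5 = 4609.7
(Excluded from the current account — financial account: borrowing by resident firms from foreign banks 478.1, domestic pension funds' purchases of foreign equities 497.0, increase in resident deposits held at foreign banks 491.6, foreign purchases of equities on the domestic stock exchange 1337.2; capital account: debt forgiveness received from foreign official creditors 112.8, acquisition of foreign patents and trademarks (non-produced assets) 207.7.)

4609.7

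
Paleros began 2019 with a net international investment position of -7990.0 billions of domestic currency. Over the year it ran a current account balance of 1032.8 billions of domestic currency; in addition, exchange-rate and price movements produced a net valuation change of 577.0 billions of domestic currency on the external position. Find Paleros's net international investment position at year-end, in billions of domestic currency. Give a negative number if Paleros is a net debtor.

Change in NIIP = current account + net valuation change = 1032.8 + 577.0 = 1609.8
End-of-year NIIP = -7990.0 + 1609.8 = -6380.2

-6380.2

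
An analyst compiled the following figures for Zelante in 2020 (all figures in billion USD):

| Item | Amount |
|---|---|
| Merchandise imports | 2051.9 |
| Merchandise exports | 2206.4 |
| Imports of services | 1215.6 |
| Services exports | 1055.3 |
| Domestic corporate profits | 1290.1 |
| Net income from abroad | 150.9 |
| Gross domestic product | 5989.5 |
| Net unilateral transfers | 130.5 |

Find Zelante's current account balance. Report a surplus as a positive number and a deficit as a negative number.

Goods balance = 2206.4 - 2051.9 = 154.5
Services balance = 1055.3 - 1215.6 = -160.3
Trade balance (goods + services) = 154.5 + (-160.3) = -5.8
Net primary income = 150.9
Net secondary income = 130.5
Current account = -5.8 + 150.9 + 130.5 = 275.6

275.6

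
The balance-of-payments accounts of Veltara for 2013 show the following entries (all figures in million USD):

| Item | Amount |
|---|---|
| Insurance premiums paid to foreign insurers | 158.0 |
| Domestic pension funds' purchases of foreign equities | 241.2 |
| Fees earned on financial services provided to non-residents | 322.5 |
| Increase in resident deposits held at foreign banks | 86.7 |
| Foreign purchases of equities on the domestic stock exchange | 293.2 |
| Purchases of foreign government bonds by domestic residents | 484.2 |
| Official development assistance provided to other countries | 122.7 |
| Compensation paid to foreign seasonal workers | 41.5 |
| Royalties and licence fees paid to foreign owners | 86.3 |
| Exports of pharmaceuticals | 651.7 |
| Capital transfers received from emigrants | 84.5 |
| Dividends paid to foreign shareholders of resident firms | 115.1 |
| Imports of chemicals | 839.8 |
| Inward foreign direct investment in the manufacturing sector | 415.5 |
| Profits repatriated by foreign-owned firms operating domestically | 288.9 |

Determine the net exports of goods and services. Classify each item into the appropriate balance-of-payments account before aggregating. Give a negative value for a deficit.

-109.9

Goods: -839.8 + 651.7 = -188.1
Services: 322.5 - 86.3 - 158.0 = 78.2
Trade balance = -188.1 + 78.2 = -109.9
(Excluded from the trade balance — financial account: domestic pension funds' purchases of foreign equities 241.2, increase in resident deposits held at foreign banks 86.7, foreign purchases of equities on the domestic stock exchange 293.2, purchases of foreign government bonds by domestic residents 484.2, inward foreign direct investment in the manufacturing sector 415.5; secondary income: official development assistance provided to other countries 122.7; primary income: compensation paid to foreign seasonal workers 41.5, dividends paid to foreign shareholders of resident firms 115.1, profits repatriated by foreign-owned firms operating domestically 288.9; capital account: capital transfers received from emigrants 84.5.)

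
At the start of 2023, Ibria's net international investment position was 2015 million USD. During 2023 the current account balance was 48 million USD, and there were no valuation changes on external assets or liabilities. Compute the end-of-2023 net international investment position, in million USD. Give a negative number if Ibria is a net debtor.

2063

With no valuation effects, change in NIIP = current account = 48
End-of-year NIIP = 2015 + 48 = 2063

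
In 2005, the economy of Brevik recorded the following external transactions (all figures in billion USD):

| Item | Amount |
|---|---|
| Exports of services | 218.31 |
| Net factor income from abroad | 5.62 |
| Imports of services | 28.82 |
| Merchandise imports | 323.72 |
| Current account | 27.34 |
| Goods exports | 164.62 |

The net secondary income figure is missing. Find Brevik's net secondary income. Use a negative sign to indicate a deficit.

-8.67

Current account = goods balance + services balance + net primary income + net secondary income
Sum of the known components = 36.01
Net secondary income = CA - (known components) = 27.34 - 36.01 = -8.67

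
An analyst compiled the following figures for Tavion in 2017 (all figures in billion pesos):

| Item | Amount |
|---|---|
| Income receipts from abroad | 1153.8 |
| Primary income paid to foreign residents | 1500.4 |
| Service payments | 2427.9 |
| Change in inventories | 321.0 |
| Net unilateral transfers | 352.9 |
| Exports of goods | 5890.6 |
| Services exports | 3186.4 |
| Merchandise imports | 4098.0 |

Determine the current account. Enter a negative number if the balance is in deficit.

2557.4

Goods balance = 5890.6 - 4098.0 = 1792.6
Services balance = 3186.4 - 2427.9 = 758.5
Trade balance (goods + services) = 1792.6 + 758.5 = 2551.1
Net primary income = 1153.8 - 1500.4 = -346.6
Net secondary income = 352.9
Current account = 2551.1 + (-346.6) + 352.9 = 2557.4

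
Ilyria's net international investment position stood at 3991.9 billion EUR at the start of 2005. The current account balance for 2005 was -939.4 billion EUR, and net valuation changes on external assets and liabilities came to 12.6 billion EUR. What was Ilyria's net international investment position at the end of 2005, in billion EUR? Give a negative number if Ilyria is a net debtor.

Change in NIIP = current account + net valuation change = -939.4 + 12.6 = -926.8
End-of-year NIIP = 3991.9 + (-926.8) = 3065.1

3065.1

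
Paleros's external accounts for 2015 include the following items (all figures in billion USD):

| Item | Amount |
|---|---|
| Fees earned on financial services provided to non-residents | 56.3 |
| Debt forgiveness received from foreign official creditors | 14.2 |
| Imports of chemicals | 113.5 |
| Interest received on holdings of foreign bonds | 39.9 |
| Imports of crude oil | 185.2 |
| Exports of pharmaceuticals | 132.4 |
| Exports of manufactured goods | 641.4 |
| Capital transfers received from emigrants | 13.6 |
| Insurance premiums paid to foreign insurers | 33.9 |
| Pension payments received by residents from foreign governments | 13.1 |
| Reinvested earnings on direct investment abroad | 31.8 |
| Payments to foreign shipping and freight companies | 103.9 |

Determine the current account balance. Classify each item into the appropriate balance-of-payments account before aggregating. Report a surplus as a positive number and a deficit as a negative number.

478.4

Goods: 132.4 + 641.4 - 185.2 - 113.5 = 475.1
Services: -103.9 + 56.3 - 33.9 = -81.5
Primary income: 31.8 + 39.9 = 71.7
Secondary income: 13.1
Current account = 475.1 + (-81.5) + 71.7 + 13.1 = 478.4
(Excluded from the current account — capital account: debt forgiveness received from foreign official creditors 14.2, capital transfers received from emigrants 13.6.)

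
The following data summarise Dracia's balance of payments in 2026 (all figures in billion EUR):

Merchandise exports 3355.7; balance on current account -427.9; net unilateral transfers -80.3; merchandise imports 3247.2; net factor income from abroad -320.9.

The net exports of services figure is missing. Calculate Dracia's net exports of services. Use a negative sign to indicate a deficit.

-135.2

Current account = goods balance + services balance + net primary income + net secondary income
Sum of the known components = -292.7
Net exports of services = CA - (known components) = -427.9 - (-292.7) = -135.2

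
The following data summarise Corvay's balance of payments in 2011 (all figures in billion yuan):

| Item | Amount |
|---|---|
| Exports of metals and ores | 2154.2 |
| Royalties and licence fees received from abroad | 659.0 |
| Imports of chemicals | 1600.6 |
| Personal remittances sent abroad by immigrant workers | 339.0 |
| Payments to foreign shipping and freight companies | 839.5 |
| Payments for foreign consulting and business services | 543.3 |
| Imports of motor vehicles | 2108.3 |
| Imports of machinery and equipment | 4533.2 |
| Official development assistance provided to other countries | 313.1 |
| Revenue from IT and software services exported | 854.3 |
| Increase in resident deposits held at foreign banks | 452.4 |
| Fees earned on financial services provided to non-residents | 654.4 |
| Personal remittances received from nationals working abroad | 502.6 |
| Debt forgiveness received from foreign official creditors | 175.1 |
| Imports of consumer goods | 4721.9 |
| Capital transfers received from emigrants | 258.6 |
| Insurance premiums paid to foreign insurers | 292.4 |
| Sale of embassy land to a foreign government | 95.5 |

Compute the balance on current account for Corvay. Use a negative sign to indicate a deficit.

Goods: -4533.2 - 2108.3 - 1600.6 + 2154.2 - 4721.9 = -10809.8
Services: -839.5 - 292.4 - 543.3 + 659.0 + 654.4 + 854.3 = 492.5
Secondary income: -313.1 - 339.0 + 502.6 = -149.5
Current account = (-10809.8) + 492.5 + (-149.5) = -10466.8
(Excluded from the current account — financial account: increase in resident deposits held at foreign banks 452.4; capital account: debt forgiveness received from foreign official creditors 175.1, capital transfers received from emigrants 258.6, sale of embassy land to a foreign government 95.5.)

-10466.8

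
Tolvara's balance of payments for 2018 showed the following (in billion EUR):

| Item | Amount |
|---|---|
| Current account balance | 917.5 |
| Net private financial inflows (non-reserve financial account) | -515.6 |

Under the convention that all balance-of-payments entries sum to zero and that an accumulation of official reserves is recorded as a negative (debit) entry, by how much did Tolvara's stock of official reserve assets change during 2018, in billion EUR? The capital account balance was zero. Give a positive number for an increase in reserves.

Official reserve transactions balance = -(917.5 + (-515.6)) = -401.9
An accumulation of reserves is recorded as a debit (negative entry), so the change in the stock of reserves is the negative of that balance.
Change in official reserves = -(-401.9) = 401.9

401.9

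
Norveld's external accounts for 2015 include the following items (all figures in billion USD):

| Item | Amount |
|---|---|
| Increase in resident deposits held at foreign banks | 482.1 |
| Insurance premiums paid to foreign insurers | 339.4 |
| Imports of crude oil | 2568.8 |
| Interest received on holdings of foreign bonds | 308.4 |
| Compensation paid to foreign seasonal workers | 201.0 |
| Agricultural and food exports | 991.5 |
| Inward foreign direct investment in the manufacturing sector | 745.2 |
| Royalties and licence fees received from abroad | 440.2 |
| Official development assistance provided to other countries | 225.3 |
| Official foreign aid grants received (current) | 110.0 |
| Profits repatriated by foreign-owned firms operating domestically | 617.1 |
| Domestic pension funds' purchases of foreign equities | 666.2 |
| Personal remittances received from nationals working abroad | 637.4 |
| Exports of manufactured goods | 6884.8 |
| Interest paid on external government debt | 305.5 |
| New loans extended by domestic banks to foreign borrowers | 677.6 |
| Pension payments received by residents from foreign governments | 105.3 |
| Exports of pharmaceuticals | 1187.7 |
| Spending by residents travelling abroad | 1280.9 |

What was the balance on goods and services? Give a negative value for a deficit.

Goods: 1187.7 - 2568.8 + 6884.8 + 991.5 = 6495.2
Services: -1280.9 + 440.2 - 339.4 = -1180.1
Trade balance = 6495.2 + (-1180.1) = 5315.1
(Excluded from the trade balance — financial account: increase in resident deposits held at foreign banks 482.1, inward foreign direct investment in the manufacturing sector 745.2, domestic pension funds' purchases of foreign equities 666.2, new loans extended by domestic banks to foreign borrowers 677.6; primary income: interest received on holdings of foreign bonds 308.4, compensation paid to foreign seasonal workers 201.0, profits repatriated by foreign-owned firms operating domestically 617.1, interest paid on external government debt 305.5; secondary income: official development assistance provided to other countries 225.3, official foreign aid grants received (current) 110.0, personal remittances received from nationals working abroad 637.4, pension payments received by residents from foreign governments 105.3.)

5315.1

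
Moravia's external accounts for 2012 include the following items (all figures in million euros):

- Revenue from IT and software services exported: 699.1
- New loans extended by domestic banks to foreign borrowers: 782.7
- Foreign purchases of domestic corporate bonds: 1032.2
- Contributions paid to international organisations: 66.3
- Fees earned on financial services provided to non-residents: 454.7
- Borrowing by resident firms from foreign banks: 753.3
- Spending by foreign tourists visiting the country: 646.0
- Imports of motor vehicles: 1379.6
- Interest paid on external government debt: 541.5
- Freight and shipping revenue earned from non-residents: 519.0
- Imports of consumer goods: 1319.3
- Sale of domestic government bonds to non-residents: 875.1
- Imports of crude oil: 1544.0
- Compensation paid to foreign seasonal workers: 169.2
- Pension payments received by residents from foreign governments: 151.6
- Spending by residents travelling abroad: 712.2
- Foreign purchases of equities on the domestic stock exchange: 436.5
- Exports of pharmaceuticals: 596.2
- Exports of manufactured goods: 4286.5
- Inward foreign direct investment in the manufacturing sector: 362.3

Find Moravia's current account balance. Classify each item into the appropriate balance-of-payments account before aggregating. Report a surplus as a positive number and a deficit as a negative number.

Goods: 4286.5 - 1379.6 - 1544.0 - 1319.3 + 596.2 = 639.8
Services: -712.2 + 519.0 + 699.1 + 454.7 + 646.0 = 1606.6
Primary income: -541.5 - 169.2 = -710.7
Secondary income: -66.3 + 151.6 = 85.3
Current account = 639.8 + 1606.6 + (-710.7) + 85.3 = 1621.0
(Excluded from the current account — financial account: new loans extended by domestic banks to foreign borrowers 782.7, foreign purchases of domestic corporate bonds 1032.2, borrowing by resident firms from foreign banks 753.3, sale of domestic government bonds to non-residents 875.1, foreign purchases of equities on the domestic stock exchange 436.5, inward foreign direct investment in the manufacturing sector 362.3.)

1621.0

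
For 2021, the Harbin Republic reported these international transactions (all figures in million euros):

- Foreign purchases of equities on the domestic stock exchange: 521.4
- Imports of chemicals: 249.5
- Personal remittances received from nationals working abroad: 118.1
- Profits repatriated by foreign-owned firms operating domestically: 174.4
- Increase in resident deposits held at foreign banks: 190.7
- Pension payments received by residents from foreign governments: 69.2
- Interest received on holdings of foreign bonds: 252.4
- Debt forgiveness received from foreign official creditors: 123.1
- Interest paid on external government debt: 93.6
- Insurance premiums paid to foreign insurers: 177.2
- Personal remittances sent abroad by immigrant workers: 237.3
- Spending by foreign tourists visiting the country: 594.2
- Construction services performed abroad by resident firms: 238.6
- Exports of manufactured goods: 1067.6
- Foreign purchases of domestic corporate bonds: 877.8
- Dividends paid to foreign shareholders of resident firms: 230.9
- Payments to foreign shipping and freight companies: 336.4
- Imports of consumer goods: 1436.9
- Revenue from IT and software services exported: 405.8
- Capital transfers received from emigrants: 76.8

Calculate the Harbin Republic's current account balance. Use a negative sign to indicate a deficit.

-190.3

Goods: 1067.6 - 249.5 - 1436.9 = -618.8
Services: -177.2 + 594.2 + 238.6 + 405.8 - 336.4 = 725.0
Primary income: -174.4 + 252.4 - 230.9 - 93.6 = -246.5
Secondary income: 69.2 - 237.3 + 118.1 = -50.0
Current account = (-618.8) + 725.0 + (-246.5) + (-50.0) = -190.3
(Excluded from the current account — financial account: foreign purchases of equities on the domestic stock exchange 521.4, increase in resident deposits held at foreign banks 190.7, foreign purchases of domestic corporate bonds 877.8; capital account: debt forgiveness received from foreign official creditors 123.1, capital transfers received from emigrants 76.8.)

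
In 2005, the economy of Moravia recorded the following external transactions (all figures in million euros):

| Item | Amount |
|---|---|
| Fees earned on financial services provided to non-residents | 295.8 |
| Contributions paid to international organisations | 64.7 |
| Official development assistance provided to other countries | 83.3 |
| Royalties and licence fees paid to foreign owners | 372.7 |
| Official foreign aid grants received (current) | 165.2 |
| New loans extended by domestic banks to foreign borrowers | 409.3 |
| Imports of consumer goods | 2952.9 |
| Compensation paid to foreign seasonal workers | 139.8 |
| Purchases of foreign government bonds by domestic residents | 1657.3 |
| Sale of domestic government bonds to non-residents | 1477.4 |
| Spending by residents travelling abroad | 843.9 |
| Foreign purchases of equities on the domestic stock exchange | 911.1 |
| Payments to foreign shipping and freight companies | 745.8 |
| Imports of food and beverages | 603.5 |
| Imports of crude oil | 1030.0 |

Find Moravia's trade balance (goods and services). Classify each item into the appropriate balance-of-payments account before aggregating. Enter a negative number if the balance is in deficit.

-6253.0

Goods: -603.5 - 1030.0 - 2952.9 = -4586.4
Services: -843.9 - 745.8 + 295.8 - 372.7 = -1666.6
Trade balance = -4586.4 + (-1666.6) = -6253.0
(Excluded from the trade balance — secondary income: contributions paid to international organisations 64.7, official development assistance provided to other countries 83.3, official foreign aid grants received (current) 165.2; financial account: new loans extended by domestic banks to foreign borrowers 409.3, purchases of foreign government bonds by domestic residents 1657.3, sale of domestic government bonds to non-residents 1477.4, foreign purchases of equities on the domestic stock exchange 911.1; primary income: compensation paid to foreign seasonal workers 139.8.)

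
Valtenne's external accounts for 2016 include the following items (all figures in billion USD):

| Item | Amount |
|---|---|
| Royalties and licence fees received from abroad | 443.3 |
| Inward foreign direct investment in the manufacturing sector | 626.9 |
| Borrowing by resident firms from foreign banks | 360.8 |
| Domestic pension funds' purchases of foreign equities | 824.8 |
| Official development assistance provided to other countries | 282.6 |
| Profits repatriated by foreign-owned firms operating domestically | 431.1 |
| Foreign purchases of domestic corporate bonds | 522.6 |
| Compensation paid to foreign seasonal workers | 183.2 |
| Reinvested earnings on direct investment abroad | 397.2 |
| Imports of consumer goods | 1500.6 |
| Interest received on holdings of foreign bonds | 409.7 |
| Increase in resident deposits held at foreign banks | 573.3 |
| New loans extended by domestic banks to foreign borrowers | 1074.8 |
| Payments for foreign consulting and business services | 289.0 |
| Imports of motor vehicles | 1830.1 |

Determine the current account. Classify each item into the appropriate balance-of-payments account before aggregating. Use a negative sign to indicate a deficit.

Goods: -1830.1 - 1500.6 = -3330.7
Services: -289.0 + 443.3 = 154.3
Primary income: 397.2 - 183.2 + 409.7 - 431.1 = 192.6
Secondary income: -282.6
Current account = (-3330.7) + 154.3 + 192.6 + (-282.6) = -3266.4
(Excluded from the current account — financial account: inward foreign direct investment in the manufacturing sector 626.9, borrowing by resident firms from foreign banks 360.8, domestic pension funds' purchases of foreign equities 824.8, foreign purchases of domestic corporate bonds 522.6, increase in resident deposits held at foreign banks 573.3, new loans extended by domestic banks to foreign borrowers 1074.8.)

-3266.4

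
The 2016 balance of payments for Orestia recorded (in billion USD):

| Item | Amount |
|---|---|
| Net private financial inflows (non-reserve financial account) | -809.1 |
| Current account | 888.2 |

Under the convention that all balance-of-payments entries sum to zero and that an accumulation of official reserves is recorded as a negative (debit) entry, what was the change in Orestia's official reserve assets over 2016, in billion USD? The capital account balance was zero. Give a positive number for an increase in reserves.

Official reserve transactions balance = -(888.2 + (-809.1)) = -79.1
An accumulation of reserves is recorded as a debit (negative entry), so the change in the stock of reserves is the negative of that balance.
Change in official reserves = -(-79.1) = 79.1

79.1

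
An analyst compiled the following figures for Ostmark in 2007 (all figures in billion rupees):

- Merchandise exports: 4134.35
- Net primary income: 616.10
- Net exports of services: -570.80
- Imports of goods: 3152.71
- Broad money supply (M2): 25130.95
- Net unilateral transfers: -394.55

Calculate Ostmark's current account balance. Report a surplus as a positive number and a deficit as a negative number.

632.39

Goods balance = 4134.35 - 3152.71 = 981.64
Services balance = -570.80
Trade balance (goods + services) = 981.64 + (-570.80) = 410.84
Net primary income = 616.10
Net secondary income = -394.55
Current account = 410.84 + 616.10 + (-394.55) = 632.39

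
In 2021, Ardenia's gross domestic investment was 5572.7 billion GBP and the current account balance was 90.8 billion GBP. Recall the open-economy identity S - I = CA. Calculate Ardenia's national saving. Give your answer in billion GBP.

5663.5

S = I + CA = 5572.7 + 90.8 = 5663.5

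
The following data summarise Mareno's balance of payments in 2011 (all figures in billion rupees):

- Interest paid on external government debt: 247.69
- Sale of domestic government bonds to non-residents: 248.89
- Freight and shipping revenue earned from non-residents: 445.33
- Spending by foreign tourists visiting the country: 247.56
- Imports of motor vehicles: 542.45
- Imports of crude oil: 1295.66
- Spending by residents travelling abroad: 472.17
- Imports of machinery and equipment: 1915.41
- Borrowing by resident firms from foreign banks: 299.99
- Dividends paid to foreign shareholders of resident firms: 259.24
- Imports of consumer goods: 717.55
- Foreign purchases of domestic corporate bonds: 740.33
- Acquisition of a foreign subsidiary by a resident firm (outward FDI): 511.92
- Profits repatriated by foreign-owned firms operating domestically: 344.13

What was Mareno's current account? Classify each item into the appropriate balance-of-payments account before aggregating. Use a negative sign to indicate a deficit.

-5101.41

Goods: -1915.41 - 542.45 - 1295.66 - 717.55 = -4471.07
Services: 247.56 + 445.33 - 472.17 = 220.72
Primary income: -344.13 - 247.69 - 259.24 = -851.06
Current account = (-4471.07) + 220.72 + (-851.06) = -5101.41
(Excluded from the current account — financial account: sale of domestic government bonds to non-residents 248.89, borrowing by resident firms from foreign banks 299.99, foreign purchases of domestic corporate bonds 740.33, acquisition of a foreign subsidiary by a resident firm (outward FDI) 511.92.)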